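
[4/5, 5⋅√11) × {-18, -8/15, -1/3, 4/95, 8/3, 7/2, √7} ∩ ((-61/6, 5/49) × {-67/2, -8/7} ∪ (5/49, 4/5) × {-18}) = ∅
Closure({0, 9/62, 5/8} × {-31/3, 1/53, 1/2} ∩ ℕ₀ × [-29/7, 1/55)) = ∅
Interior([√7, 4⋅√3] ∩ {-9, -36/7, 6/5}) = ∅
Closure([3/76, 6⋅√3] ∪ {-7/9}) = {-7/9} ∪ [3/76, 6⋅√3]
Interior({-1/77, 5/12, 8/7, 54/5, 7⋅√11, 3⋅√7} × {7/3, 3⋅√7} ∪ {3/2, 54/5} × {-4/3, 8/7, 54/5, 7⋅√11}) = ∅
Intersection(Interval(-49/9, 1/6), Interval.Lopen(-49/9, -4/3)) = Interval.Lopen(-49/9, -4/3)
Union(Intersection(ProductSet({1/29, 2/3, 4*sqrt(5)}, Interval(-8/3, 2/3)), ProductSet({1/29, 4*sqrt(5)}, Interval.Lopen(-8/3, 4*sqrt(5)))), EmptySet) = ProductSet({1/29, 4*sqrt(5)}, Interval.Lopen(-8/3, 2/3))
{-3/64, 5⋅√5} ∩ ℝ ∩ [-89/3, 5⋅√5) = {-3/64}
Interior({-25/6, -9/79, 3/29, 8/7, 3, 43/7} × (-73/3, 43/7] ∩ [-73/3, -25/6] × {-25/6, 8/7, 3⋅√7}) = ∅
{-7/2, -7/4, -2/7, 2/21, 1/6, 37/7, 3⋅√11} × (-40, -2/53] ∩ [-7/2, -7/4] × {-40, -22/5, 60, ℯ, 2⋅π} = {-7/2, -7/4} × {-22/5}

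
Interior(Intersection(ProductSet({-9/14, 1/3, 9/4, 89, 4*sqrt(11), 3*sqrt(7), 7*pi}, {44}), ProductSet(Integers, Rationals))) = EmptySet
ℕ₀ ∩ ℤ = ℕ₀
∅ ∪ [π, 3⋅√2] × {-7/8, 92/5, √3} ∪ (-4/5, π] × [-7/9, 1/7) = ((-4/5, π] × [-7/9, 1/7)) ∪ ([π, 3⋅√2] × {-7/8, 92/5, √3})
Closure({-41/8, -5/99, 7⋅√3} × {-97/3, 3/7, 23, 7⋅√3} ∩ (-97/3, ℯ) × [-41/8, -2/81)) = ∅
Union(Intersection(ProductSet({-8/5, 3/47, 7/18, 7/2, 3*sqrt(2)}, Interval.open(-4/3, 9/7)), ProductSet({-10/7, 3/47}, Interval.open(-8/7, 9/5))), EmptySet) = ProductSet({3/47}, Interval.open(-8/7, 9/7))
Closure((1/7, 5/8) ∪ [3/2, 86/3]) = [1/7, 5/8] ∪ [3/2, 86/3]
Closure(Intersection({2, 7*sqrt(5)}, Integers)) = {2}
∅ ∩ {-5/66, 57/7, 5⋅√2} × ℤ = ∅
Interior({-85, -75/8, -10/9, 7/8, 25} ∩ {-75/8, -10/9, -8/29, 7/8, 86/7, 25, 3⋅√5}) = ∅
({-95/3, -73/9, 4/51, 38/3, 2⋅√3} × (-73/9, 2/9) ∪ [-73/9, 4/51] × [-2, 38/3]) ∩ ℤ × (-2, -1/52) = {-8, -7, …, 0} × (-2, -1/52)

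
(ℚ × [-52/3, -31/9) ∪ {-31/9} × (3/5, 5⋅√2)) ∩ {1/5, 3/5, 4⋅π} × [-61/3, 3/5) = {1/5, 3/5} × [-52/3, -31/9)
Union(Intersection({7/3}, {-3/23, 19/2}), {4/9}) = {4/9}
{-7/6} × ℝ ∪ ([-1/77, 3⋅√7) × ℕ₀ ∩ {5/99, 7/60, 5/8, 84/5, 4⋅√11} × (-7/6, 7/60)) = ({-7/6} × ℝ) ∪ ({5/99, 7/60, 5/8} × {0})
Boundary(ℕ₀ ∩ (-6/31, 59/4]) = {0, 1, …, 14}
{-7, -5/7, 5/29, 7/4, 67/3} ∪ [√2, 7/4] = {-7, -5/7, 5/29, 67/3} ∪ [√2, 7/4]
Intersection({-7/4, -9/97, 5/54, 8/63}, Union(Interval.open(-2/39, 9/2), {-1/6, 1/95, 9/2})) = {5/54, 8/63}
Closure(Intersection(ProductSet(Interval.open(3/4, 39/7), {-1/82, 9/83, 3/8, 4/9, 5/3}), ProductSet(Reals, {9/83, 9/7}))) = ProductSet(Interval(3/4, 39/7), {9/83})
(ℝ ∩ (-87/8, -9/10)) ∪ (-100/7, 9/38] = (-100/7, 9/38]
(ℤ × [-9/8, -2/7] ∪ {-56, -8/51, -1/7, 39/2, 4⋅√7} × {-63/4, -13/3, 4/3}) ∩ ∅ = ∅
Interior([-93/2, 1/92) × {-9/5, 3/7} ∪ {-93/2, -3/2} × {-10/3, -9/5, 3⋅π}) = ∅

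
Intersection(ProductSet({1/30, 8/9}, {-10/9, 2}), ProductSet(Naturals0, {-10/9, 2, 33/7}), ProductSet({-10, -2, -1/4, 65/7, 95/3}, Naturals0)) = EmptySet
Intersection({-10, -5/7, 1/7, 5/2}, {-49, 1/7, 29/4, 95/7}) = {1/7}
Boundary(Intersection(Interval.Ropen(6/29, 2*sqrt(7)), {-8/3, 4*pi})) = EmptySet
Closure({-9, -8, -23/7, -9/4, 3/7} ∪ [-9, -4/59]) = [-9, -4/59] ∪ {3/7}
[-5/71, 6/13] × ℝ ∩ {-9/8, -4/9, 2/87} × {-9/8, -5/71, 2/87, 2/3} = {2/87} × {-9/8, -5/71, 2/87, 2/3}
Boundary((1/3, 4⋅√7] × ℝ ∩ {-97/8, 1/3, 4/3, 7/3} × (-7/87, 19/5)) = {4/3, 7/3} × [-7/87, 19/5]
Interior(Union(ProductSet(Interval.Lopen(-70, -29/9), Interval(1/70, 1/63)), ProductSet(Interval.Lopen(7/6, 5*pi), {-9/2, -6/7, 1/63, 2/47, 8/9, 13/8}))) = ProductSet(Interval.open(-70, -29/9), Interval.open(1/70, 1/63))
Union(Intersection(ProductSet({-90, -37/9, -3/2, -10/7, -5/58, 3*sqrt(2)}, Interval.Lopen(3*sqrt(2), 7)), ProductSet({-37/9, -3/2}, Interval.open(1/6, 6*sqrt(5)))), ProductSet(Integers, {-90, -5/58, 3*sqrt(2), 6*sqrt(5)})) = Union(ProductSet({-37/9, -3/2}, Interval.Lopen(3*sqrt(2), 7)), ProductSet(Integers, {-90, -5/58, 3*sqrt(2), 6*sqrt(5)}))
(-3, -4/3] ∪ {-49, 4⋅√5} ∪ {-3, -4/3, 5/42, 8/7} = {-49, 5/42, 8/7, 4⋅√5} ∪ [-3, -4/3]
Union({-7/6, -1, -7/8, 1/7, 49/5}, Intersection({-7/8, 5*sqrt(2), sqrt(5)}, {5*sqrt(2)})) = {-7/6, -1, -7/8, 1/7, 49/5, 5*sqrt(2)}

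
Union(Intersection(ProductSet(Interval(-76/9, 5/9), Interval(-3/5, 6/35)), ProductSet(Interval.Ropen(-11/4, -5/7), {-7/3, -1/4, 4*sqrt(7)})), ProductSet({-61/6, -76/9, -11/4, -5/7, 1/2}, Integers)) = Union(ProductSet({-61/6, -76/9, -11/4, -5/7, 1/2}, Integers), ProductSet(Interval.Ropen(-11/4, -5/7), {-1/4}))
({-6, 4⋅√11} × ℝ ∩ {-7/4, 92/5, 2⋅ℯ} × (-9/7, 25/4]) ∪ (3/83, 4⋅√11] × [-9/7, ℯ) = (3/83, 4⋅√11] × [-9/7, ℯ)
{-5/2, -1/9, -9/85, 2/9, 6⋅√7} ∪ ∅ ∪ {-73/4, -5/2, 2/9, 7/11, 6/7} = {-73/4, -5/2, -1/9, -9/85, 2/9, 7/11, 6/7, 6⋅√7}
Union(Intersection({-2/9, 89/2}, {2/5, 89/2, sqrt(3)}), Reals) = Reals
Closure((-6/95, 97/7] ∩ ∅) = ∅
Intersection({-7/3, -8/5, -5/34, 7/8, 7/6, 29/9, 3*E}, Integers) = EmptySet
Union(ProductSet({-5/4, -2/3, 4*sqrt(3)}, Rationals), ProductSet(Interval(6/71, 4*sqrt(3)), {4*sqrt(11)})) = Union(ProductSet({-5/4, -2/3, 4*sqrt(3)}, Rationals), ProductSet(Interval(6/71, 4*sqrt(3)), {4*sqrt(11)}))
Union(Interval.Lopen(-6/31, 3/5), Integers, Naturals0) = Union(Integers, Interval.Lopen(-6/31, 3/5))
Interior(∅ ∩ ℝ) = ∅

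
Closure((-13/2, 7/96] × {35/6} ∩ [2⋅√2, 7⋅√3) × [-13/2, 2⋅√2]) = ∅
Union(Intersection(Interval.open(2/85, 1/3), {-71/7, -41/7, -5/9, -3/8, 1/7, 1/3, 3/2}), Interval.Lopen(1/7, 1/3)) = Interval(1/7, 1/3)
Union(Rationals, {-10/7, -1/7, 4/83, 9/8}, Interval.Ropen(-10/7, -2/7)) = Union(Interval(-10/7, -2/7), Rationals)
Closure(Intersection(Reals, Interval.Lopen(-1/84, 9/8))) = Interval(-1/84, 9/8)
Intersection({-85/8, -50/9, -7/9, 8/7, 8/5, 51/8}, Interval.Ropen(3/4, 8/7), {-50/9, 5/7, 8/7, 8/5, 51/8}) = EmptySet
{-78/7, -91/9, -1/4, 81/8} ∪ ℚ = ℚ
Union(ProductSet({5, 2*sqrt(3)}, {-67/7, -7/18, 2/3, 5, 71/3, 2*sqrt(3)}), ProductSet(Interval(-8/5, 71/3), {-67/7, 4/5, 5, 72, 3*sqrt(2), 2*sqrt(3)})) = Union(ProductSet({5, 2*sqrt(3)}, {-67/7, -7/18, 2/3, 5, 71/3, 2*sqrt(3)}), ProductSet(Interval(-8/5, 71/3), {-67/7, 4/5, 5, 72, 3*sqrt(2), 2*sqrt(3)}))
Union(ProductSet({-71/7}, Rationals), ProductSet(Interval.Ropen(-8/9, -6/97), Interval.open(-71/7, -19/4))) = Union(ProductSet({-71/7}, Rationals), ProductSet(Interval.Ropen(-8/9, -6/97), Interval.open(-71/7, -19/4)))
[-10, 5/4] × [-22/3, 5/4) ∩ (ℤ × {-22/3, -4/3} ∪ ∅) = {-10, -9, …, 1} × {-22/3, -4/3}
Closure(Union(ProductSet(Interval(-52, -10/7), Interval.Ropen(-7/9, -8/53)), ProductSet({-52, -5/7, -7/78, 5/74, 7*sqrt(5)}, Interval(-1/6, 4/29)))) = Union(ProductSet({-52, -5/7, -7/78, 5/74, 7*sqrt(5)}, Interval(-1/6, 4/29)), ProductSet(Interval(-52, -10/7), Interval(-7/9, -8/53)))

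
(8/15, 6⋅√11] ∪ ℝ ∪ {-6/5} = (-∞, ∞)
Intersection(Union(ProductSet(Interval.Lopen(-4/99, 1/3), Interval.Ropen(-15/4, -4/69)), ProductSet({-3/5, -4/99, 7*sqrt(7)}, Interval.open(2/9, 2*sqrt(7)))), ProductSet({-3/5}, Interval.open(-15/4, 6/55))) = EmptySet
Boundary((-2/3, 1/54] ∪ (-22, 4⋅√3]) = {-22, 4⋅√3}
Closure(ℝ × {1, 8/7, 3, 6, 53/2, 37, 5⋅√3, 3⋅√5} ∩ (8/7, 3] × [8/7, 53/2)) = [8/7, 3] × {8/7, 3, 6, 5⋅√3, 3⋅√5}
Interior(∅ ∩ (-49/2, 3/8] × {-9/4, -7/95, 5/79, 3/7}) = ∅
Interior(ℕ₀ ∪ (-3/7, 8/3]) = ({0, 1, 2} \ ℕ₀ \ (-3/7, 8/3)) ∪ ((-3/7, 8/3) \ ℕ₀ \ (-3/7, 8/3)) ∪ (ℕ₀ \ ({-3/7, 8/3} ∪ (ℕ₀ \ (-3/7, 8/3)))) ∪ ({0, 1, 2} \ ({-3/7, 8/3} ∪ (ℕ₀ \ (-3/7, 8/3))))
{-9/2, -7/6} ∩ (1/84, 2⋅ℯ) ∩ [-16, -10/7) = ∅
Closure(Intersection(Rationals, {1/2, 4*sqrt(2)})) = {1/2}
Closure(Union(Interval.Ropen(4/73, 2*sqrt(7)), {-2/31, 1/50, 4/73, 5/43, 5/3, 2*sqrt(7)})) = Union({-2/31, 1/50}, Interval(4/73, 2*sqrt(7)))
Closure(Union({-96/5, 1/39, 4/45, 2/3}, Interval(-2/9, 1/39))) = Union({-96/5, 4/45, 2/3}, Interval(-2/9, 1/39))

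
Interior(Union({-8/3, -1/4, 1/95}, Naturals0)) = EmptySet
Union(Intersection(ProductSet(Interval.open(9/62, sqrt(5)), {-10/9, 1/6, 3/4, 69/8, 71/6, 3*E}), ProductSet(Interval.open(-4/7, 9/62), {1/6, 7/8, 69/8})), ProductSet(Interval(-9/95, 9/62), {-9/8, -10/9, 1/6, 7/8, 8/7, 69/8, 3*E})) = ProductSet(Interval(-9/95, 9/62), {-9/8, -10/9, 1/6, 7/8, 8/7, 69/8, 3*E})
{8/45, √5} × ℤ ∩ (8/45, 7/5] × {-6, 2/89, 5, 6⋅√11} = ∅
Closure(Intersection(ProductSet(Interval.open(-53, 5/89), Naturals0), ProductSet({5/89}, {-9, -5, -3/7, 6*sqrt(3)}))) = EmptySet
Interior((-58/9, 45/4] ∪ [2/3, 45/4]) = (-58/9, 45/4)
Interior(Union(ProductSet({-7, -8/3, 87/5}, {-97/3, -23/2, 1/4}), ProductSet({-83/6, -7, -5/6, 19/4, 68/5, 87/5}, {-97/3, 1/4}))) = EmptySet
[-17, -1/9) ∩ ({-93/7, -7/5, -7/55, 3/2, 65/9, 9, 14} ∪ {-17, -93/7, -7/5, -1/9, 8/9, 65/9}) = {-17, -93/7, -7/5, -7/55}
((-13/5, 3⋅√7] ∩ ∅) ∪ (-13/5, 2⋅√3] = (-13/5, 2⋅√3]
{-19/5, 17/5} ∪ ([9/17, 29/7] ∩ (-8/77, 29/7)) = {-19/5} ∪ [9/17, 29/7)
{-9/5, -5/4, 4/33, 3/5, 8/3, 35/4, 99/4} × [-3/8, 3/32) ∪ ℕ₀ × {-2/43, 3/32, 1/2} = (ℕ₀ × {-2/43, 3/32, 1/2}) ∪ ({-9/5, -5/4, 4/33, 3/5, 8/3, 35/4, 99/4} × [-3/8, 3/32))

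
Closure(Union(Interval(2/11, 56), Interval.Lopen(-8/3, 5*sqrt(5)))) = Interval(-8/3, 56)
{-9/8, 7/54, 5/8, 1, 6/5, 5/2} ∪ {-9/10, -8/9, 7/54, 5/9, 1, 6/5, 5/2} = {-9/8, -9/10, -8/9, 7/54, 5/9, 5/8, 1, 6/5, 5/2}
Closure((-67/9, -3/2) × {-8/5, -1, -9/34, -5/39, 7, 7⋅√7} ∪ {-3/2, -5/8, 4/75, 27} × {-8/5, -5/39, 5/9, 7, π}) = ({-3/2, -5/8, 4/75, 27} × {-8/5, -5/39, 5/9, 7, π}) ∪ ([-67/9, -3/2] × {-8/5, -1, -9/34, -5/39, 7, 7⋅√7})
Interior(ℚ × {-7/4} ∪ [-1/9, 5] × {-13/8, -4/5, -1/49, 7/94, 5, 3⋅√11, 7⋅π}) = ∅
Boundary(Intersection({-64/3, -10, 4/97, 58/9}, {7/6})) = EmptySet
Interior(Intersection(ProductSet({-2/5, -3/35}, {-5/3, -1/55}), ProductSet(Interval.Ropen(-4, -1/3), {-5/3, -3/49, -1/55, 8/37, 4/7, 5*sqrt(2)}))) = EmptySet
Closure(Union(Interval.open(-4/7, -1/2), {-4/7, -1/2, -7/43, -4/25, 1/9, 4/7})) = Union({-7/43, -4/25, 1/9, 4/7}, Interval(-4/7, -1/2))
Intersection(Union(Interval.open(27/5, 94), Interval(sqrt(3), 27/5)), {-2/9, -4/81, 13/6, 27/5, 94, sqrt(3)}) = {13/6, 27/5, sqrt(3)}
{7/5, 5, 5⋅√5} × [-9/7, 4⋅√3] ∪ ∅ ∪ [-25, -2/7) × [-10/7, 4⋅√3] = ([-25, -2/7) × [-10/7, 4⋅√3]) ∪ ({7/5, 5, 5⋅√5} × [-9/7, 4⋅√3])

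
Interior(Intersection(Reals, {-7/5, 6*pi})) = EmptySet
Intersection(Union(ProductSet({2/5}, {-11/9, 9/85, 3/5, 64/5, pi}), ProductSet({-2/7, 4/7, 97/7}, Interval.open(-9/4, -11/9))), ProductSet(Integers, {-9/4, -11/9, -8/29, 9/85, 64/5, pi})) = EmptySet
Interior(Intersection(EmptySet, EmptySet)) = EmptySet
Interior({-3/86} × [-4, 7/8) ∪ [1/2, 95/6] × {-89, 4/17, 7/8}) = ∅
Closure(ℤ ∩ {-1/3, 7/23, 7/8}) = ∅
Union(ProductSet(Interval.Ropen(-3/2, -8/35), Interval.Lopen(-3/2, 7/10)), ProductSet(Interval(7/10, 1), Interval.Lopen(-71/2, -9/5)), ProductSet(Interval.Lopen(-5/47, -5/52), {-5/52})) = Union(ProductSet(Interval.Ropen(-3/2, -8/35), Interval.Lopen(-3/2, 7/10)), ProductSet(Interval.Lopen(-5/47, -5/52), {-5/52}), ProductSet(Interval(7/10, 1), Interval.Lopen(-71/2, -9/5)))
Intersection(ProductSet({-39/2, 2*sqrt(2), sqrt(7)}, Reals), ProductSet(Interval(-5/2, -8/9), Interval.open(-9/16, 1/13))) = EmptySet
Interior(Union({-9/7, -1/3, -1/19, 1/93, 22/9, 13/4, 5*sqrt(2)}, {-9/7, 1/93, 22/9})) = EmptySet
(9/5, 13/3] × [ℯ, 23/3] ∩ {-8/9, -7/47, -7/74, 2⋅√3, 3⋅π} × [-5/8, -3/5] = ∅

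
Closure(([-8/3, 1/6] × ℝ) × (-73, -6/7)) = ([-8/3, 1/6] × ℝ) × [-73, -6/7]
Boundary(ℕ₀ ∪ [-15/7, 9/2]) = {-15/7, 9/2} ∪ (ℕ₀ \ (-15/7, 9/2))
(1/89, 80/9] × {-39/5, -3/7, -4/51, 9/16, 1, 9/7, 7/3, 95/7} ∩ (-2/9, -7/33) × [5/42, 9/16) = ∅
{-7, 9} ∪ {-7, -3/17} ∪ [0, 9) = {-7, -3/17} ∪ [0, 9]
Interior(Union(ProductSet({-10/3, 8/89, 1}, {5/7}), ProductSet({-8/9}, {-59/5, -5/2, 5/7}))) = EmptySet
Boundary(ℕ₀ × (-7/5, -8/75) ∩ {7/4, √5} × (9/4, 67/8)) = ∅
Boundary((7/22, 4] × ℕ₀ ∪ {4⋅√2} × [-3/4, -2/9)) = ([7/22, 4] × ℕ₀) ∪ ({4⋅√2} × [-3/4, -2/9])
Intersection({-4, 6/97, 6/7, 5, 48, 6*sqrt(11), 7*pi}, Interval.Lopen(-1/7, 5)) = {6/97, 6/7, 5}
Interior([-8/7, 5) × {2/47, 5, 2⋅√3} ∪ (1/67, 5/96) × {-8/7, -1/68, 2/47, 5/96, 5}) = ∅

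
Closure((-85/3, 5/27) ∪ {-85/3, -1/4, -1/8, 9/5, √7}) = [-85/3, 5/27] ∪ {9/5, √7}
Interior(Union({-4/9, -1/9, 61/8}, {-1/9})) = EmptySet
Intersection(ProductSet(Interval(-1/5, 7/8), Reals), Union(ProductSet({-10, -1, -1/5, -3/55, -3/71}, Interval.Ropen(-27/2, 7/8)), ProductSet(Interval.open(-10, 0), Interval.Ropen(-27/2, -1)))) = Union(ProductSet({-1/5, -3/55, -3/71}, Interval.Ropen(-27/2, 7/8)), ProductSet(Interval.Ropen(-1/5, 0), Interval.Ropen(-27/2, -1)))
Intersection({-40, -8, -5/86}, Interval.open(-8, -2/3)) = EmptySet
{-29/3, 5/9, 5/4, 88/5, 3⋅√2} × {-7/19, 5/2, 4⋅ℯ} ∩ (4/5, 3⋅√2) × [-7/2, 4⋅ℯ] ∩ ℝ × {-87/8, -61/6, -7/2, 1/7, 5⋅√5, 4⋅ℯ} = {5/4} × {4⋅ℯ}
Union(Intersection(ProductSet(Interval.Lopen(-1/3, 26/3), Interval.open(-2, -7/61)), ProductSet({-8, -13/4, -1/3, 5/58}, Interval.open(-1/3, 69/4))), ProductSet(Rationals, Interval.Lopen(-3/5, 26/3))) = ProductSet(Rationals, Interval.Lopen(-3/5, 26/3))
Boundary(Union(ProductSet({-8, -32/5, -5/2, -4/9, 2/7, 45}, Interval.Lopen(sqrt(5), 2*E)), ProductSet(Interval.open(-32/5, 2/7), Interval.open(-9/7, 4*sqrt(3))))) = Union(ProductSet({-32/5, 2/7}, Interval(-9/7, 4*sqrt(3))), ProductSet({-8, -32/5, 2/7, 45}, Interval(sqrt(5), 2*E)), ProductSet(Interval(-32/5, 2/7), {-9/7, 4*sqrt(3)}))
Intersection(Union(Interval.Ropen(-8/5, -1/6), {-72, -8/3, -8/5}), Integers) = Union({-72}, Range(-1, 0, 1))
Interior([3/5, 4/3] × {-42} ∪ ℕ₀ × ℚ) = ∅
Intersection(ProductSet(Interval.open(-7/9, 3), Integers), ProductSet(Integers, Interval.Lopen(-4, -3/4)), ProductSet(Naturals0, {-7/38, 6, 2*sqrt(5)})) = EmptySet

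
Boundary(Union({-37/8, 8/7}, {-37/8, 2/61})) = {-37/8, 2/61, 8/7}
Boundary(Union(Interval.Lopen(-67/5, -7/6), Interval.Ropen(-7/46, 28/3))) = {-67/5, -7/6, -7/46, 28/3}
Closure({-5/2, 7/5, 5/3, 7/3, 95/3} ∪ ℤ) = ℤ ∪ {-5/2, 7/5, 5/3, 7/3, 95/3}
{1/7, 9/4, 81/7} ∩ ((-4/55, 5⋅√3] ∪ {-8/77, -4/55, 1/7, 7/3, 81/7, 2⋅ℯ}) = {1/7, 9/4, 81/7}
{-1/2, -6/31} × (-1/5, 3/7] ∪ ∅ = {-1/2, -6/31} × (-1/5, 3/7]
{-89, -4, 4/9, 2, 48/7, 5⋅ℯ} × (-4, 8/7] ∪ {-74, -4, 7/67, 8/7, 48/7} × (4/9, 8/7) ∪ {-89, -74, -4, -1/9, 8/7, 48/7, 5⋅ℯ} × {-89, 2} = ({-74, -4, 7/67, 8/7, 48/7} × (4/9, 8/7)) ∪ ({-89, -74, -4, -1/9, 8/7, 48/7, 5⋅ℯ} × {-89, 2}) ∪ ({-89, -4, 4/9, 2, 48/7, 5⋅ℯ} × (-4, 8/7])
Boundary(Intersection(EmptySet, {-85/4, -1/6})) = EmptySet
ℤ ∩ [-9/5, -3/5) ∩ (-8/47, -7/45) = ∅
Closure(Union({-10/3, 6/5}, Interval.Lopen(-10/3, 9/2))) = Interval(-10/3, 9/2)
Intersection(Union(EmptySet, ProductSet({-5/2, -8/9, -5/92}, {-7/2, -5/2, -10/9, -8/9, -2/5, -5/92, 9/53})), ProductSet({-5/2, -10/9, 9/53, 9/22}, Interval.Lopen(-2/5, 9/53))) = ProductSet({-5/2}, {-5/92, 9/53})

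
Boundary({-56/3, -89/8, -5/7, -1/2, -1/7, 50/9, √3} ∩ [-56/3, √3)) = {-56/3, -89/8, -5/7, -1/2, -1/7}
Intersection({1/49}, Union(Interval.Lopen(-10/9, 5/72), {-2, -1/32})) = {1/49}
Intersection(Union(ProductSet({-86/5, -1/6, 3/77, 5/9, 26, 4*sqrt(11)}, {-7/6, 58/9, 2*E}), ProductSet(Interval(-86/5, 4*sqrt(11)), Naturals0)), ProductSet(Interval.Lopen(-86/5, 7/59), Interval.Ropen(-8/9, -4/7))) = EmptySet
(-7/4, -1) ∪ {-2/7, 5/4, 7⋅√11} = (-7/4, -1) ∪ {-2/7, 5/4, 7⋅√11}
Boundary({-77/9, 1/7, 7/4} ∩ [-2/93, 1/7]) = {1/7}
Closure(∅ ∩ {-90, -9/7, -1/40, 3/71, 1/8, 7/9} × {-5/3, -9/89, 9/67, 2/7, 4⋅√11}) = ∅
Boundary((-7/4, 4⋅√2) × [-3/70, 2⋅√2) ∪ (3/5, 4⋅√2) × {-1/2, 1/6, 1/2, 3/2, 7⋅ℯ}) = ({4⋅√2} × {-1/2, 1/6, 1/2, 3/2, 7⋅ℯ}) ∪ ([3/5, 4⋅√2] × {-1/2, 7⋅ℯ}) ∪ ({-7/4, 4⋅√2} × [-3/70, 2⋅√2]) ∪ ([-7/4, 4⋅√2] × {-3/70, 2⋅√2})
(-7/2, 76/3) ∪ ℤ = ℤ ∪ (-7/2, 76/3)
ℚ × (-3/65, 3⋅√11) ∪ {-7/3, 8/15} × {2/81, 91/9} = ({-7/3, 8/15} × {2/81, 91/9}) ∪ (ℚ × (-3/65, 3⋅√11))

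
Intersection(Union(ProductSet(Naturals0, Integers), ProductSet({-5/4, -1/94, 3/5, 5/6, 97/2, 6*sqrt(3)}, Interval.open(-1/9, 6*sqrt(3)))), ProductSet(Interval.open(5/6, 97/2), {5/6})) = ProductSet({6*sqrt(3)}, {5/6})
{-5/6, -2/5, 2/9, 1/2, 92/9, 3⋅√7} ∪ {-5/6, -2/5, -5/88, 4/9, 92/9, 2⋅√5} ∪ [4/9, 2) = {-5/6, -2/5, -5/88, 2/9, 92/9, 2⋅√5, 3⋅√7} ∪ [4/9, 2)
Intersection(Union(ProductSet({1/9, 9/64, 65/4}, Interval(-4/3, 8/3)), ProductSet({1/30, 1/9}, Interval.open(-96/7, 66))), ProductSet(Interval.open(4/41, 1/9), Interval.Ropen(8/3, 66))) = EmptySet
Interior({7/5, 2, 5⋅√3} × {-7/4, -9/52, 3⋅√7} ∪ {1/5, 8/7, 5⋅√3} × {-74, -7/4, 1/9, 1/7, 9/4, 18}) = ∅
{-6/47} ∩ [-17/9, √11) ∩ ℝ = {-6/47}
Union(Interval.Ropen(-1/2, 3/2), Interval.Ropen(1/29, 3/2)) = Interval.Ropen(-1/2, 3/2)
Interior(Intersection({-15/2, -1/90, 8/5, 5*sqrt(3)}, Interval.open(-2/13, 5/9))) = EmptySet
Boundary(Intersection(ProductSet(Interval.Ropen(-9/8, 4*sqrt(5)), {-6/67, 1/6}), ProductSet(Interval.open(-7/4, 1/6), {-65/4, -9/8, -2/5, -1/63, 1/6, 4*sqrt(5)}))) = ProductSet(Interval(-9/8, 1/6), {1/6})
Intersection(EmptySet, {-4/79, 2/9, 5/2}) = EmptySet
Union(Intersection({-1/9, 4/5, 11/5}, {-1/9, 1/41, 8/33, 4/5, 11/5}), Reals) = Reals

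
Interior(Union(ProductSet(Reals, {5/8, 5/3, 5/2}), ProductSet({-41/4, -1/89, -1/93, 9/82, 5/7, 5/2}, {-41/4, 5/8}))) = EmptySet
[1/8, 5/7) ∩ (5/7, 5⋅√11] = ∅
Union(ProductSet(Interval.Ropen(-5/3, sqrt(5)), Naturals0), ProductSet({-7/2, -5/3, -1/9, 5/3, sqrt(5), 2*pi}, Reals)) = Union(ProductSet({-7/2, -5/3, -1/9, 5/3, sqrt(5), 2*pi}, Reals), ProductSet(Interval.Ropen(-5/3, sqrt(5)), Naturals0))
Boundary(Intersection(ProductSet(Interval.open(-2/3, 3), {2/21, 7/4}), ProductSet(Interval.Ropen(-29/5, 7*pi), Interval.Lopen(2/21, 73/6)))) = ProductSet(Interval(-2/3, 3), {7/4})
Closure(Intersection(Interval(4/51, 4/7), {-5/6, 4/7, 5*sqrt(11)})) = {4/7}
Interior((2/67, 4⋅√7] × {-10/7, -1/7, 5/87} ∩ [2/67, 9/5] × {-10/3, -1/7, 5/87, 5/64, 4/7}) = ∅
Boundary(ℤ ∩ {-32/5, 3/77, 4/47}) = ∅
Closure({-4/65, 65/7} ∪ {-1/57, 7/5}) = {-4/65, -1/57, 7/5, 65/7}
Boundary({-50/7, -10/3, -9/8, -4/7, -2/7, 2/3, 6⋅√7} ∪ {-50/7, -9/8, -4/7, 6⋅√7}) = {-50/7, -10/3, -9/8, -4/7, -2/7, 2/3, 6⋅√7}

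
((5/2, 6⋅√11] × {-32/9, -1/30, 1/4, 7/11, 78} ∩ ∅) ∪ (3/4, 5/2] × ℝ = (3/4, 5/2] × ℝ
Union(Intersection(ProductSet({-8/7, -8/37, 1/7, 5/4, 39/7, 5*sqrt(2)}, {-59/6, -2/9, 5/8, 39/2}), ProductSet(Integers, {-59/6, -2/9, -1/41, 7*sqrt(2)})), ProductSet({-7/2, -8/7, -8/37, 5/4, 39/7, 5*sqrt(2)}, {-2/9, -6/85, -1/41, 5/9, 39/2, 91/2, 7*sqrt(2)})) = ProductSet({-7/2, -8/7, -8/37, 5/4, 39/7, 5*sqrt(2)}, {-2/9, -6/85, -1/41, 5/9, 39/2, 91/2, 7*sqrt(2)})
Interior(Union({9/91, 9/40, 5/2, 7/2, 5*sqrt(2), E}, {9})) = EmptySet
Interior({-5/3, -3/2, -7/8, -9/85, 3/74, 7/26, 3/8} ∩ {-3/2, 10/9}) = ∅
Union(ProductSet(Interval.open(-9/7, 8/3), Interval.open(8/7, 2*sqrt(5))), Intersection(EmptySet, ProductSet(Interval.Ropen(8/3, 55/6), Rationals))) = ProductSet(Interval.open(-9/7, 8/3), Interval.open(8/7, 2*sqrt(5)))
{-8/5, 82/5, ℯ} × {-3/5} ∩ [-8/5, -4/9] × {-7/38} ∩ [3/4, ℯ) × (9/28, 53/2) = ∅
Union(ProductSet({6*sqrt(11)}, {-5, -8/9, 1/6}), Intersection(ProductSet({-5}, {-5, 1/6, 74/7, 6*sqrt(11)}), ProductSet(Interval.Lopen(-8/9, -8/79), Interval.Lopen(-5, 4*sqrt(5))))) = ProductSet({6*sqrt(11)}, {-5, -8/9, 1/6})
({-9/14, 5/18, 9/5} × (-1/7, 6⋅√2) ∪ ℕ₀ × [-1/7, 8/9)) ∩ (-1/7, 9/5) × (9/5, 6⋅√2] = {5/18} × (9/5, 6⋅√2)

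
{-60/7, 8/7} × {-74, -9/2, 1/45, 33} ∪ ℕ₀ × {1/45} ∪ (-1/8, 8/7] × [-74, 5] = (ℕ₀ × {1/45}) ∪ ({-60/7, 8/7} × {-74, -9/2, 1/45, 33}) ∪ ((-1/8, 8/7] × [-74, 5])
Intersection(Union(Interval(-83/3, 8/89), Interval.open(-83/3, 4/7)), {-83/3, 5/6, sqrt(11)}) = {-83/3}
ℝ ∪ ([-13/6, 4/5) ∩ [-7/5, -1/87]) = (-∞, ∞)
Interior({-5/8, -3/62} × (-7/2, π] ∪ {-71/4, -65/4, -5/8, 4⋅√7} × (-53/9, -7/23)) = ∅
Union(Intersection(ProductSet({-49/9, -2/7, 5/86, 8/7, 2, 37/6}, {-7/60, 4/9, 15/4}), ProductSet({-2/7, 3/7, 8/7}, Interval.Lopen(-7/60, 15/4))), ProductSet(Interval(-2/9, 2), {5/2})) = Union(ProductSet({-2/7, 8/7}, {4/9, 15/4}), ProductSet(Interval(-2/9, 2), {5/2}))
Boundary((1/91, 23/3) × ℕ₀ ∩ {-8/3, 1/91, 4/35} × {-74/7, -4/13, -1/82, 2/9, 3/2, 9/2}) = ∅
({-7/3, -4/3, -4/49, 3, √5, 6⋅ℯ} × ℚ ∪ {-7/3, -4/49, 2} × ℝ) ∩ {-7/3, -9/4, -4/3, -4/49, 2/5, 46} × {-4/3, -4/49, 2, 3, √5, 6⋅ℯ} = ({-7/3, -4/3, -4/49} × {-4/3, -4/49, 2, 3}) ∪ ({-7/3, -4/49} × {-4/3, -4/49, 2, 3, √5, 6⋅ℯ})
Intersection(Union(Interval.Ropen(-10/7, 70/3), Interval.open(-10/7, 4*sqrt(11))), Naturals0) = Range(0, 24, 1)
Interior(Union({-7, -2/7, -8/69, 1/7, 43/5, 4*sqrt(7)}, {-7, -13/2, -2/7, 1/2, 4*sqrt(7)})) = EmptySet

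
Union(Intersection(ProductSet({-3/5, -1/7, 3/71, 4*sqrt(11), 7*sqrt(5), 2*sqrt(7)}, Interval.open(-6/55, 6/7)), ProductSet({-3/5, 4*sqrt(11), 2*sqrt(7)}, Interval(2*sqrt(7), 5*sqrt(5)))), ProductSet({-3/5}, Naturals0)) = ProductSet({-3/5}, Naturals0)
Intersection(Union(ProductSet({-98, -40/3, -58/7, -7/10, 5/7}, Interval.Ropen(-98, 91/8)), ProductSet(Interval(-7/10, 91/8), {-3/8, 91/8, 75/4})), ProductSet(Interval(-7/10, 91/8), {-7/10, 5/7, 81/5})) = ProductSet({-7/10, 5/7}, {-7/10, 5/7})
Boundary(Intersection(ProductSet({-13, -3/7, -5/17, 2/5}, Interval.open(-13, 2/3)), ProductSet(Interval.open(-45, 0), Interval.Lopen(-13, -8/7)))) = ProductSet({-13, -3/7, -5/17}, Interval(-13, -8/7))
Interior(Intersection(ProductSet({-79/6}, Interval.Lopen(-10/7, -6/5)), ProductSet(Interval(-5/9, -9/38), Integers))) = EmptySet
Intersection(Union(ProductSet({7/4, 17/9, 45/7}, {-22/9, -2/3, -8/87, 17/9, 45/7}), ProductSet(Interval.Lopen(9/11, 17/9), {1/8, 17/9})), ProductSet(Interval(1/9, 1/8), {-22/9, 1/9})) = EmptySet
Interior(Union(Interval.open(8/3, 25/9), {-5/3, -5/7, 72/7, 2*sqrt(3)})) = Interval.open(8/3, 25/9)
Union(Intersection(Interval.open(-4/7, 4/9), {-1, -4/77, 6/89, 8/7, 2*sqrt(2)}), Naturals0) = Union({-4/77, 6/89}, Naturals0)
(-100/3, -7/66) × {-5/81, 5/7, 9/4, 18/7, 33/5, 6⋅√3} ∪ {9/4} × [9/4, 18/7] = ({9/4} × [9/4, 18/7]) ∪ ((-100/3, -7/66) × {-5/81, 5/7, 9/4, 18/7, 33/5, 6⋅√3})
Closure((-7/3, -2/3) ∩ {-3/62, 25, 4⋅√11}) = ∅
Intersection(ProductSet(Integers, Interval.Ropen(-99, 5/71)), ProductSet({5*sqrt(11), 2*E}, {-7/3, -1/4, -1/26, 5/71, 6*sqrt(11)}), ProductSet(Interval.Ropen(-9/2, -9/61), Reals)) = EmptySet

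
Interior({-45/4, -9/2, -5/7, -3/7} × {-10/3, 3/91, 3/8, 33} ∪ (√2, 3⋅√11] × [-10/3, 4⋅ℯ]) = (√2, 3⋅√11) × (-10/3, 4⋅ℯ)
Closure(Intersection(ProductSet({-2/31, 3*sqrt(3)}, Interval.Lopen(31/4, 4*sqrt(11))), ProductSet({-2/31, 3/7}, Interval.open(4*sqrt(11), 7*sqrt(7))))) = EmptySet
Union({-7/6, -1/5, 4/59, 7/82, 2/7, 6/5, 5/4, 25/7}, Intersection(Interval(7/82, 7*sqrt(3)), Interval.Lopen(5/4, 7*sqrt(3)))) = Union({-7/6, -1/5, 4/59, 7/82, 2/7, 6/5}, Interval(5/4, 7*sqrt(3)))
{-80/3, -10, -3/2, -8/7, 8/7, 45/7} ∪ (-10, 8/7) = {-80/3, 45/7} ∪ [-10, 8/7]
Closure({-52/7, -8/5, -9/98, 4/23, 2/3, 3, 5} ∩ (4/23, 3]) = {2/3, 3}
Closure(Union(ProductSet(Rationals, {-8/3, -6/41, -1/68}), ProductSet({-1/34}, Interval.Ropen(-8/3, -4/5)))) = Union(ProductSet({-1/34}, Interval(-8/3, -4/5)), ProductSet(Reals, {-8/3, -6/41, -1/68}))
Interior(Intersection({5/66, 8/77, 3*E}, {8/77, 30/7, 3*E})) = EmptySet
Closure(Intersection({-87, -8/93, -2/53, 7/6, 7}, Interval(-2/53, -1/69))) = {-2/53}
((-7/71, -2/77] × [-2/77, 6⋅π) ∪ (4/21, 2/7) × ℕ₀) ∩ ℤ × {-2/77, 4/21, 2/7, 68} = ∅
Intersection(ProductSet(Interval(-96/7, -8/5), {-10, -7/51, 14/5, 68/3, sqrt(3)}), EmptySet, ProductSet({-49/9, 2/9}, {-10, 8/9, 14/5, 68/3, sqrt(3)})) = EmptySet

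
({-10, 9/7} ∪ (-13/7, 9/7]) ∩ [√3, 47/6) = ∅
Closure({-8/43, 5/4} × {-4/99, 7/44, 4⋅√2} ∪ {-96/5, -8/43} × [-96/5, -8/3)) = ({-96/5, -8/43} × [-96/5, -8/3]) ∪ ({-8/43, 5/4} × {-4/99, 7/44, 4⋅√2})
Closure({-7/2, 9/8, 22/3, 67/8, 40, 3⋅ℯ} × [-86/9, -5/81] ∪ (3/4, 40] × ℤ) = ([3/4, 40] × ℤ) ∪ ({-7/2, 9/8, 22/3, 67/8, 40, 3⋅ℯ} × [-86/9, -5/81])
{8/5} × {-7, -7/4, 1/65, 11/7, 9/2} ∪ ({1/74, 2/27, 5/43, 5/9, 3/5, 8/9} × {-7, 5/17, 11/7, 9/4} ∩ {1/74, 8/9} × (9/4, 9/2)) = {8/5} × {-7, -7/4, 1/65, 11/7, 9/2}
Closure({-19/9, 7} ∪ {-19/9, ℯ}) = {-19/9, 7, ℯ}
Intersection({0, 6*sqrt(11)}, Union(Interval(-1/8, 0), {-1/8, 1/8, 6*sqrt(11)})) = {0, 6*sqrt(11)}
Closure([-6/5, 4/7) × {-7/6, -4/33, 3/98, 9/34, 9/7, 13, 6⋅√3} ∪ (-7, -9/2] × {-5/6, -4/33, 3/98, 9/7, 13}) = ([-7, -9/2] × {-5/6, -4/33, 3/98, 9/7, 13}) ∪ ([-6/5, 4/7] × {-7/6, -4/33, 3/98, 9/34, 9/7, 13, 6⋅√3})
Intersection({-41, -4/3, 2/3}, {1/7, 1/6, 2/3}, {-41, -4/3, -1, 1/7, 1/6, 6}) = EmptySet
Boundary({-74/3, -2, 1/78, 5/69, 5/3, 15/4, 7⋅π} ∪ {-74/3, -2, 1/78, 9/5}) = {-74/3, -2, 1/78, 5/69, 5/3, 9/5, 15/4, 7⋅π}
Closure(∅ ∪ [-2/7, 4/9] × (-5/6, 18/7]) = [-2/7, 4/9] × [-5/6, 18/7]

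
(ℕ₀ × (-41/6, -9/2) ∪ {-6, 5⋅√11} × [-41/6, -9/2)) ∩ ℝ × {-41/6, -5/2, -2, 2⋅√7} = {-6, 5⋅√11} × {-41/6}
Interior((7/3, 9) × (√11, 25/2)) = (7/3, 9) × (√11, 25/2)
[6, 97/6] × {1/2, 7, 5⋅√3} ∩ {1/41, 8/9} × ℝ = ∅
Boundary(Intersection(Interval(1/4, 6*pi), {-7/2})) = EmptySet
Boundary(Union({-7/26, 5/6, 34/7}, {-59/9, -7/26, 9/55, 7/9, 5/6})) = {-59/9, -7/26, 9/55, 7/9, 5/6, 34/7}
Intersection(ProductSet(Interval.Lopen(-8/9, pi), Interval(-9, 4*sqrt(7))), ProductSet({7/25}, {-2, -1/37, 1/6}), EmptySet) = EmptySet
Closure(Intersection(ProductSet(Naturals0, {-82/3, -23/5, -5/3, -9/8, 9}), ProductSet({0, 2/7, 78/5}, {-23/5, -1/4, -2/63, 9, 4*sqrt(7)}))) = ProductSet({0}, {-23/5, 9})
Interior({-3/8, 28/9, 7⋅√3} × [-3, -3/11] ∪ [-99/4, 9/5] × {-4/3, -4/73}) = ∅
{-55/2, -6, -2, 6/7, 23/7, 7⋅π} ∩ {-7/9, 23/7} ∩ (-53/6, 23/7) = ∅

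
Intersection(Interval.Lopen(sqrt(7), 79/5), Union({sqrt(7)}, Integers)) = Range(3, 16, 1)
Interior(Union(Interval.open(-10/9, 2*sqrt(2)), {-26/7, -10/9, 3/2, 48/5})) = Interval.open(-10/9, 2*sqrt(2))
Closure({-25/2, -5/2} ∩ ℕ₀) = ∅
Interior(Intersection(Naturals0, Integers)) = EmptySet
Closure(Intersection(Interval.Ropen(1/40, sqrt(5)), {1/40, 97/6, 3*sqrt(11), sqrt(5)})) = {1/40}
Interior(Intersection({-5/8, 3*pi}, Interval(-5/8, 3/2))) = EmptySet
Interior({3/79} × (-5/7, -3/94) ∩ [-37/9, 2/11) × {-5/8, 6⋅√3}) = ∅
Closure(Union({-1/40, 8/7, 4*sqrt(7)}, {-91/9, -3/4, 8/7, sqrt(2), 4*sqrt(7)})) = {-91/9, -3/4, -1/40, 8/7, sqrt(2), 4*sqrt(7)}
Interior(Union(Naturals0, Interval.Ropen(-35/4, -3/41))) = Union(Complement(Interval.open(-35/4, -3/41), Complement(Naturals0, Interval.open(-35/4, -3/41))), Complement(Naturals0, Union(Complement(Naturals0, Interval.open(-35/4, -3/41)), {-35/4, -3/41})))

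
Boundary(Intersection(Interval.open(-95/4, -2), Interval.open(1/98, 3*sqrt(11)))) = EmptySet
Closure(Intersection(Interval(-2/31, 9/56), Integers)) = Range(0, 1, 1)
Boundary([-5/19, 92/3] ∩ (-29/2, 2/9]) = {-5/19, 2/9}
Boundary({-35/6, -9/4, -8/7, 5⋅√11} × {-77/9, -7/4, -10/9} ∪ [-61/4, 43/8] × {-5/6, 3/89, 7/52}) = ([-61/4, 43/8] × {-5/6, 3/89, 7/52}) ∪ ({-35/6, -9/4, -8/7, 5⋅√11} × {-77/9, -7/4, -10/9})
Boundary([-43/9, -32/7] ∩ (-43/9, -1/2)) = {-43/9, -32/7}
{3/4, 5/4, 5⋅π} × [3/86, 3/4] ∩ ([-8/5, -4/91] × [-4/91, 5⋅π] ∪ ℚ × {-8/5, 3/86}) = {3/4, 5/4} × {3/86}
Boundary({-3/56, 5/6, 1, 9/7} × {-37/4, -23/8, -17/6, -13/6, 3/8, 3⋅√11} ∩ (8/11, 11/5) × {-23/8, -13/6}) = {5/6, 1, 9/7} × {-23/8, -13/6}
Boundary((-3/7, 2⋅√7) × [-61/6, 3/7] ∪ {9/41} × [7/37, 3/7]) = ({-3/7, 2⋅√7} × [-61/6, 3/7]) ∪ ([-3/7, 2⋅√7] × {-61/6, 3/7})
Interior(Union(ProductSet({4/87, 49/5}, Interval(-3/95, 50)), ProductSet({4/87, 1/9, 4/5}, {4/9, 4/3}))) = EmptySet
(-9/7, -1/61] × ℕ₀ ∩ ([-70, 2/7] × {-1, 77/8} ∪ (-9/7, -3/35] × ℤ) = (-9/7, -3/35] × ℕ₀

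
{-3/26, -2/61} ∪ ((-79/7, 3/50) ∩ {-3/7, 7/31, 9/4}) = {-3/7, -3/26, -2/61}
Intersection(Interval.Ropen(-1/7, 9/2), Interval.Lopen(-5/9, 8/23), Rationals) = Intersection(Interval(-1/7, 8/23), Rationals)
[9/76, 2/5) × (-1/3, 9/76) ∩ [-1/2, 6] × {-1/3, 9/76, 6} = ∅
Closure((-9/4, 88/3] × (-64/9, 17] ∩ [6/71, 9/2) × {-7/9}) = [6/71, 9/2] × {-7/9}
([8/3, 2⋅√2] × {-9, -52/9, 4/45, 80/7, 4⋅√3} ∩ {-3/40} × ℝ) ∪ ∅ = ∅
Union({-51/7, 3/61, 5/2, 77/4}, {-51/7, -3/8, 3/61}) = {-51/7, -3/8, 3/61, 5/2, 77/4}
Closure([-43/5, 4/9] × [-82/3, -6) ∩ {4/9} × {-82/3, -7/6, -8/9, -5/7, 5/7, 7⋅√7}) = {4/9} × {-82/3}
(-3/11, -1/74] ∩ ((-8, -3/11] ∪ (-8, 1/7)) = (-3/11, -1/74]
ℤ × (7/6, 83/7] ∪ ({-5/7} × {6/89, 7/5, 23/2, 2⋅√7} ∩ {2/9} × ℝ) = ℤ × (7/6, 83/7]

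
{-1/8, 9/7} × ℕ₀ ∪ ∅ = {-1/8, 9/7} × ℕ₀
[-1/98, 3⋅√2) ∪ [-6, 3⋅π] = [-6, 3⋅π]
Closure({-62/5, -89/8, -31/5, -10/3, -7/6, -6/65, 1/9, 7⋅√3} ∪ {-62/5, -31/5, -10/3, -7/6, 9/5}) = {-62/5, -89/8, -31/5, -10/3, -7/6, -6/65, 1/9, 9/5, 7⋅√3}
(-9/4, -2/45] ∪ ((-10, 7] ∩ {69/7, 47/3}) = (-9/4, -2/45]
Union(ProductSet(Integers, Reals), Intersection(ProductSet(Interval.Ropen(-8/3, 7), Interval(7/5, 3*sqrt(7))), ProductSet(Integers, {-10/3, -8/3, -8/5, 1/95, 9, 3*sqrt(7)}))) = ProductSet(Integers, Reals)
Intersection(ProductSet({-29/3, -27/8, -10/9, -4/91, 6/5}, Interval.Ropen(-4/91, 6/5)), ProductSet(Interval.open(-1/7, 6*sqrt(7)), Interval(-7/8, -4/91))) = ProductSet({-4/91, 6/5}, {-4/91})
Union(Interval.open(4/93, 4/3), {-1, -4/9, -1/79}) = Union({-1, -4/9, -1/79}, Interval.open(4/93, 4/3))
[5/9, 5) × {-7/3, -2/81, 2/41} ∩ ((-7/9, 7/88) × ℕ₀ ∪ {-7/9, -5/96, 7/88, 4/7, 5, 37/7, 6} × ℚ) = {4/7} × {-7/3, -2/81, 2/41}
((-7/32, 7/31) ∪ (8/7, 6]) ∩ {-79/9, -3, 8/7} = ∅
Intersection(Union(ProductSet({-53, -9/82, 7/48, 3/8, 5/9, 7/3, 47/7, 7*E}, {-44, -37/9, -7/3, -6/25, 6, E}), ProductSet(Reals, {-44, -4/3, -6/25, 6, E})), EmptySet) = EmptySet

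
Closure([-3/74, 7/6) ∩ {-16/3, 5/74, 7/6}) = {5/74}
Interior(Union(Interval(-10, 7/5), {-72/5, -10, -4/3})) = Interval.open(-10, 7/5)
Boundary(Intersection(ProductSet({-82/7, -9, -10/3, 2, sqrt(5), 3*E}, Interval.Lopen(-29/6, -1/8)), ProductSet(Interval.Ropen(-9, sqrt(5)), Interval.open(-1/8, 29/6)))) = EmptySet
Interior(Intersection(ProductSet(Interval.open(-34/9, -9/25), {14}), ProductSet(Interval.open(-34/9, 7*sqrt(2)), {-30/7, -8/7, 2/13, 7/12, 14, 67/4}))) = EmptySet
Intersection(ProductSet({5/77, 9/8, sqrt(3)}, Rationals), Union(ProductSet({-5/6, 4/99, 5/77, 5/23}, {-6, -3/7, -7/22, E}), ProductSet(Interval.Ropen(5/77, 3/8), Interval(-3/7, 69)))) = ProductSet({5/77}, Union({-6}, Intersection(Interval(-3/7, 69), Rationals)))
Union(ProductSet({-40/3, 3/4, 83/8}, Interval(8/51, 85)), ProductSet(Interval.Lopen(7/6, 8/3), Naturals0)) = Union(ProductSet({-40/3, 3/4, 83/8}, Interval(8/51, 85)), ProductSet(Interval.Lopen(7/6, 8/3), Naturals0))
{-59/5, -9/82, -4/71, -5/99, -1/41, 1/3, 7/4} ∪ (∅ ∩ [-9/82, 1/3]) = {-59/5, -9/82, -4/71, -5/99, -1/41, 1/3, 7/4}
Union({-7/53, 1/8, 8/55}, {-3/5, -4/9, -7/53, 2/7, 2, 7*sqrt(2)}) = {-3/5, -4/9, -7/53, 1/8, 8/55, 2/7, 2, 7*sqrt(2)}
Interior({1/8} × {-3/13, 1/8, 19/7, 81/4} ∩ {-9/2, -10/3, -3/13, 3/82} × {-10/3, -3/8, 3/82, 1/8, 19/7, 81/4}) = ∅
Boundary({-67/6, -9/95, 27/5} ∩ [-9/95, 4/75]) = {-9/95}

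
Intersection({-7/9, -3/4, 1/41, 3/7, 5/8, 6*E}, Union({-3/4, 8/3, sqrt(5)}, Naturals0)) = {-3/4}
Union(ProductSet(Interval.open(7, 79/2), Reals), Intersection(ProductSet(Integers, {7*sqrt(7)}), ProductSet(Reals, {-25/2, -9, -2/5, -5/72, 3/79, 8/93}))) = ProductSet(Interval.open(7, 79/2), Reals)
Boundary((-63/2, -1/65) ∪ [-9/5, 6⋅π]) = {-63/2, 6⋅π}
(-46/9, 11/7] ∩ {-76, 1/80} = {1/80}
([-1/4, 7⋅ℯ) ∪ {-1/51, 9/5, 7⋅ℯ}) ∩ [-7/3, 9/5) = [-1/4, 9/5)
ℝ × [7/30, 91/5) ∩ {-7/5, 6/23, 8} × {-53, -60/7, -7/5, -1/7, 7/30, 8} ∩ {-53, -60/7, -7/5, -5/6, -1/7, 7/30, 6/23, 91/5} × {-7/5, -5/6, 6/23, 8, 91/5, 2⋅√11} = {-7/5, 6/23} × {8}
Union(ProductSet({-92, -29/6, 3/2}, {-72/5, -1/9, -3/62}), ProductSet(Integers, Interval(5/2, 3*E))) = Union(ProductSet({-92, -29/6, 3/2}, {-72/5, -1/9, -3/62}), ProductSet(Integers, Interval(5/2, 3*E)))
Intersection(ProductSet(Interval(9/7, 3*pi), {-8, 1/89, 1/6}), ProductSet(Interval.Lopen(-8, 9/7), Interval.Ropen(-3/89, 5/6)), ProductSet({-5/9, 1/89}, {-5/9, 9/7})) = EmptySet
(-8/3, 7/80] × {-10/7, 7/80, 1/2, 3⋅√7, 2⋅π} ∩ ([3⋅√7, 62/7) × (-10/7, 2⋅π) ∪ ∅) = ∅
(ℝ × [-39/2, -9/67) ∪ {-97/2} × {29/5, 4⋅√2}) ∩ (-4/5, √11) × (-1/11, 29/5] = ∅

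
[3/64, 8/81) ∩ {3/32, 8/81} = {3/32}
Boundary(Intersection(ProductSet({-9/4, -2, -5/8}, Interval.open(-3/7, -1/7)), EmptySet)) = EmptySet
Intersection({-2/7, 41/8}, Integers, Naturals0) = EmptySet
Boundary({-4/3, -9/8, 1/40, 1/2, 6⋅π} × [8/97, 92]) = {-4/3, -9/8, 1/40, 1/2, 6⋅π} × [8/97, 92]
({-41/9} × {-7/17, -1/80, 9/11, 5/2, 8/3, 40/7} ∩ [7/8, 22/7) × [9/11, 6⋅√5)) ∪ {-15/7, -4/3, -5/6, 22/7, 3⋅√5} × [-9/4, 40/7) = {-15/7, -4/3, -5/6, 22/7, 3⋅√5} × [-9/4, 40/7)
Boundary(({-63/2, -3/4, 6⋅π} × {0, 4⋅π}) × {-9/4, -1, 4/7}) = ({-63/2, -3/4, 6⋅π} × {0, 4⋅π}) × {-9/4, -1, 4/7}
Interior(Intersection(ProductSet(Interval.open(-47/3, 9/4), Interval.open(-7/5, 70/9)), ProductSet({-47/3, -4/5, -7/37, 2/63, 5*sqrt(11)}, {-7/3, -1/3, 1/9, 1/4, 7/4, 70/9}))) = EmptySet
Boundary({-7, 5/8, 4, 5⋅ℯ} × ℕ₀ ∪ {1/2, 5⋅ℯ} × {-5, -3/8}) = ({1/2, 5⋅ℯ} × {-5, -3/8}) ∪ ({-7, 5/8, 4, 5⋅ℯ} × ℕ₀)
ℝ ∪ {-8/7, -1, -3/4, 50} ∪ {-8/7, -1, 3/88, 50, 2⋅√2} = ℝ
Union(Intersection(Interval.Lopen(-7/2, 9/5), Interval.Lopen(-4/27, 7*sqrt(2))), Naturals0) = Union(Interval.Lopen(-4/27, 9/5), Naturals0)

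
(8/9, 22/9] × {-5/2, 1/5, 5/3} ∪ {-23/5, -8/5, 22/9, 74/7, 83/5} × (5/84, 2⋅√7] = ((8/9, 22/9] × {-5/2, 1/5, 5/3}) ∪ ({-23/5, -8/5, 22/9, 74/7, 83/5} × (5/84, 2⋅√7])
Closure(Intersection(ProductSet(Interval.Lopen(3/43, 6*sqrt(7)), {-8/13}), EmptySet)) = EmptySet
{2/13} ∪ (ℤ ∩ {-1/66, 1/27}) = {2/13}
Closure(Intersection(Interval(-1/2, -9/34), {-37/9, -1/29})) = EmptySet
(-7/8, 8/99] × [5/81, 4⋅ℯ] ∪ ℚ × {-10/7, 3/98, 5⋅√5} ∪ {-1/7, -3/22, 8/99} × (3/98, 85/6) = ({-1/7, -3/22, 8/99} × (3/98, 85/6)) ∪ (ℚ × {-10/7, 3/98, 5⋅√5}) ∪ ((-7/8, 8/99] × [5/81, 4⋅ℯ])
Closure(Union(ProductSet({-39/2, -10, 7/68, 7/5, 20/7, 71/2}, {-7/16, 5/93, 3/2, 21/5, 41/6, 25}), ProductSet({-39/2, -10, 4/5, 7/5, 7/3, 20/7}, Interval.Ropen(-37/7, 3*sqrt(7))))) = Union(ProductSet({-39/2, -10, 7/68, 7/5, 20/7, 71/2}, {-7/16, 5/93, 3/2, 21/5, 41/6, 25}), ProductSet({-39/2, -10, 4/5, 7/5, 7/3, 20/7}, Interval(-37/7, 3*sqrt(7))))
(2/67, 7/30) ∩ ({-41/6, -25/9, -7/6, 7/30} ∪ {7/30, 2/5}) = ∅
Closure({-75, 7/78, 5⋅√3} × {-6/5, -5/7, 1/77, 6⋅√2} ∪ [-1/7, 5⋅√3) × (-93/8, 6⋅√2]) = ({-1/7, 5⋅√3} × [-93/8, 6⋅√2]) ∪ ([-1/7, 5⋅√3] × {-93/8, 6⋅√2}) ∪ ({-75, 7/78, 5⋅√3} × {-6/5, -5/7, 1/77, 6⋅√2}) ∪ ([-1/7, 5⋅√3) × (-93/8, 6⋅√2])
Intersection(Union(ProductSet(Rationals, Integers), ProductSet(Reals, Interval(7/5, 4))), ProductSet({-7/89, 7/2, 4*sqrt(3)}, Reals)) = Union(ProductSet({-7/89, 7/2}, Integers), ProductSet({-7/89, 7/2, 4*sqrt(3)}, Interval(7/5, 4)))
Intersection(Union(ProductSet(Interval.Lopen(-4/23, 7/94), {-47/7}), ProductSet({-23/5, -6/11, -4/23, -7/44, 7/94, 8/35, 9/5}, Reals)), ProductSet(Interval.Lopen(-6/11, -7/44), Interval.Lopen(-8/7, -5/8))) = ProductSet({-4/23, -7/44}, Interval.Lopen(-8/7, -5/8))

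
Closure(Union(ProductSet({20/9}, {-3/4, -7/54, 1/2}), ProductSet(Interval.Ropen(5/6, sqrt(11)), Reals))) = ProductSet(Interval(5/6, sqrt(11)), Reals)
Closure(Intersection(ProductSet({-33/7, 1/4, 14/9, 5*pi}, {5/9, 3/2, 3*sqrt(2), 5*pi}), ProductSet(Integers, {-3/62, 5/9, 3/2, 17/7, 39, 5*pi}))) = EmptySet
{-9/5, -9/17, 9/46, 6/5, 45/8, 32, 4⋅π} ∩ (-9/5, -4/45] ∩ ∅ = ∅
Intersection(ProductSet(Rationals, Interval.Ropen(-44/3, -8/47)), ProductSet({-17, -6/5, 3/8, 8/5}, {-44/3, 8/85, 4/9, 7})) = ProductSet({-17, -6/5, 3/8, 8/5}, {-44/3})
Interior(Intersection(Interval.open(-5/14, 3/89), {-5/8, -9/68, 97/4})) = EmptySet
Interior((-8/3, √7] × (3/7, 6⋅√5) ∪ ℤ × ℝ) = (({-2, -1, …, 2} \ ℤ \ (-8/3, √7)) ∪ (ℤ \ ({-8/3, √7} ∪ (ℤ \ (-8/3, √7)))) ∪ ((-8/3, √7) \ ℤ \ (-8/3, √7)) ∪ ({-2, -1, …, 2} \ ({-8/3, √7} ∪ (ℤ \ (-8/3, √7))))) × (3/7, 6⋅√5)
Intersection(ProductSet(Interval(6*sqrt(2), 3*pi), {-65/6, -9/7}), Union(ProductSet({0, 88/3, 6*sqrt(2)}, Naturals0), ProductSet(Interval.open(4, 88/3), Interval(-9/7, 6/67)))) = ProductSet(Interval(6*sqrt(2), 3*pi), {-9/7})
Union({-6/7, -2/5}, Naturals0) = Union({-6/7, -2/5}, Naturals0)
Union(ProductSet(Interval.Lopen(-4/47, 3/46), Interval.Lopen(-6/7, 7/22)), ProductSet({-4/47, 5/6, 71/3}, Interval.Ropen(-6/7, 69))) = Union(ProductSet({-4/47, 5/6, 71/3}, Interval.Ropen(-6/7, 69)), ProductSet(Interval.Lopen(-4/47, 3/46), Interval.Lopen(-6/7, 7/22)))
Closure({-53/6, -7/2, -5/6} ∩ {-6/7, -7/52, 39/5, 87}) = ∅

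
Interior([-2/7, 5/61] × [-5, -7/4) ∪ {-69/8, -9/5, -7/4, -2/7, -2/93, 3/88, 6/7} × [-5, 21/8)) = (-2/7, 5/61) × (-5, -7/4)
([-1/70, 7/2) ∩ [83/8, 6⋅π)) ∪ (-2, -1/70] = (-2, -1/70]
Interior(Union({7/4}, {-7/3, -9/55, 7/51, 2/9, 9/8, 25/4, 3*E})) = EmptySet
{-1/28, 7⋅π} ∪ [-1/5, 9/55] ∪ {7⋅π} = [-1/5, 9/55] ∪ {7⋅π}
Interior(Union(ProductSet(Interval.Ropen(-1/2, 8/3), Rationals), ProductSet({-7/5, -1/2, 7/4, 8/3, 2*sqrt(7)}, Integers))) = EmptySet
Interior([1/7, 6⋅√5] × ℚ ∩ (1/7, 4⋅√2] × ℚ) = ∅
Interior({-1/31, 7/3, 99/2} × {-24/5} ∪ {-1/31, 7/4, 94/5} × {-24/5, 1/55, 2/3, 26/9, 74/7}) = ∅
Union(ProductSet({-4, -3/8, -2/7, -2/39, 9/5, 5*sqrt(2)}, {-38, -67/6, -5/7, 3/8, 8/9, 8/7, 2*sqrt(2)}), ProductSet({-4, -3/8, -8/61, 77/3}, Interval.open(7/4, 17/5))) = Union(ProductSet({-4, -3/8, -8/61, 77/3}, Interval.open(7/4, 17/5)), ProductSet({-4, -3/8, -2/7, -2/39, 9/5, 5*sqrt(2)}, {-38, -67/6, -5/7, 3/8, 8/9, 8/7, 2*sqrt(2)}))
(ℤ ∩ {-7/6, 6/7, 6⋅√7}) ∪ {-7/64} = {-7/64}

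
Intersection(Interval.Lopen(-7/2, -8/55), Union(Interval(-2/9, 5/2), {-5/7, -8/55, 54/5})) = Union({-5/7}, Interval(-2/9, -8/55))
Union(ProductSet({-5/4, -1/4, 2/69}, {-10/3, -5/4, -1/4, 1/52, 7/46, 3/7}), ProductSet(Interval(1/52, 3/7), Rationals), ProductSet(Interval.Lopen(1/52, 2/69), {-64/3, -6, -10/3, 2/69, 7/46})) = Union(ProductSet({-5/4, -1/4, 2/69}, {-10/3, -5/4, -1/4, 1/52, 7/46, 3/7}), ProductSet(Interval(1/52, 3/7), Rationals))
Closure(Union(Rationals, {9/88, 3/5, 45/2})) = Reals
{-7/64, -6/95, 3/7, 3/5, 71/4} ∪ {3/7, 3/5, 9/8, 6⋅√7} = {-7/64, -6/95, 3/7, 3/5, 9/8, 71/4, 6⋅√7}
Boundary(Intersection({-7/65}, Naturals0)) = EmptySet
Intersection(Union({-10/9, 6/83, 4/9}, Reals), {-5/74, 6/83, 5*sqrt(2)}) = {-5/74, 6/83, 5*sqrt(2)}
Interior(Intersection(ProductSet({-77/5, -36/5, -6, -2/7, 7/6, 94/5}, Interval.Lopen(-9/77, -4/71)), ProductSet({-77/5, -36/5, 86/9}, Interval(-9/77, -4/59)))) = EmptySet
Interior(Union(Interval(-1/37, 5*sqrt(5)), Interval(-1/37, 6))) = Interval.open(-1/37, 5*sqrt(5))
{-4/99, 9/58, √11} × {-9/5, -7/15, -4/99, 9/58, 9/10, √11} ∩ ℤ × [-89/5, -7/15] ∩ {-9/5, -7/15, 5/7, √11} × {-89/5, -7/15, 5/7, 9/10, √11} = ∅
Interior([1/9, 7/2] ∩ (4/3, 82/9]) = (4/3, 7/2)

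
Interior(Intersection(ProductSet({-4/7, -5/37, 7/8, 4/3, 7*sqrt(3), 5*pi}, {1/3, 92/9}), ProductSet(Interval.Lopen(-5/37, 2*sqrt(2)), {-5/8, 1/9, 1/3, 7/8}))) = EmptySet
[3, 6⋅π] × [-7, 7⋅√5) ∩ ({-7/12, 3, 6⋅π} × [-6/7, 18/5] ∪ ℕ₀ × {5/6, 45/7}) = ({3, 4, …, 18} × {5/6, 45/7}) ∪ ({3, 6⋅π} × [-6/7, 18/5])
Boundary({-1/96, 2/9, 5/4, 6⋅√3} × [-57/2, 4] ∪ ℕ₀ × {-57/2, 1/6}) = (ℕ₀ × {-57/2, 1/6}) ∪ ({-1/96, 2/9, 5/4, 6⋅√3} × [-57/2, 4])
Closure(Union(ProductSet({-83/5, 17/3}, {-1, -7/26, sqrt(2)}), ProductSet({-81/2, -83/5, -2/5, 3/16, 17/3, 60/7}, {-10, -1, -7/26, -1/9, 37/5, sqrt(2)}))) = ProductSet({-81/2, -83/5, -2/5, 3/16, 17/3, 60/7}, {-10, -1, -7/26, -1/9, 37/5, sqrt(2)})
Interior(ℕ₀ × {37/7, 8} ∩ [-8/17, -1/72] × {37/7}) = ∅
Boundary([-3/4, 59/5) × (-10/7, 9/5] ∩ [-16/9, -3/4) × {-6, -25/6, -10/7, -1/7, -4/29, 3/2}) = ∅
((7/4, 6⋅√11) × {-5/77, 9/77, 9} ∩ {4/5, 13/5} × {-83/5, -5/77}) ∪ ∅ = {13/5} × {-5/77}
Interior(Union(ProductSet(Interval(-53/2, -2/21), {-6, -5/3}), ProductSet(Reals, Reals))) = ProductSet(Reals, Reals)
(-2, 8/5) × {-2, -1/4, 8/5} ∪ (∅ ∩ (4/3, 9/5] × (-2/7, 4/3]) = (-2, 8/5) × {-2, -1/4, 8/5}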